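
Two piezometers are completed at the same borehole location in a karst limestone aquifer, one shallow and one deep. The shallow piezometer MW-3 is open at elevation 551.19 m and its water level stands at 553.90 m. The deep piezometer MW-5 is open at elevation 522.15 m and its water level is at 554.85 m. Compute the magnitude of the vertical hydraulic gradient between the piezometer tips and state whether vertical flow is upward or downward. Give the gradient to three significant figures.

Total head at MW-3: h = 553.90 m (water level in the standpipe).
Total head at MW-5: h = 554.85 m.
Δh = h(MW-3) − h(MW-5) = 553.90 − 554.85 = -0.95 m.
Vertical separation Δz = 551.19 − 522.15 = 29.04 m.
|i_v| = |Δh| / Δz = 0.95 / 29.04 = 0.0327.
Head is higher in the deep piezometer, so vertical flow is upward (discharge condition).

|i_v| ≈ 0.0327; vertical flow is upward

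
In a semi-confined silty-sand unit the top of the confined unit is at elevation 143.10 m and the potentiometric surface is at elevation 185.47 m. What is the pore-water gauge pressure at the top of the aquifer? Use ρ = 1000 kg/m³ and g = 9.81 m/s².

P ≈ 416 kPa

Pressure head at the aquifer top: ψ = h − z = 185.47 − 143.10 = 42.37 m.
P = ρgψ = 1000 × 9.81 × 42.37 = 415650 Pa ≈ 416 kPa.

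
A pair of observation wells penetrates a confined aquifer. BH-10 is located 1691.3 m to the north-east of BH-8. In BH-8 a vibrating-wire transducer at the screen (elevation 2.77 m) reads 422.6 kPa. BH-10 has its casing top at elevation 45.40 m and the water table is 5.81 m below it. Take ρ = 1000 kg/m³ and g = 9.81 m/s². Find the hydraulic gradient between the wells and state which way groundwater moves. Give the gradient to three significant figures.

Pressure head at BH-8: ψ = P/(ρg) = 422.6×1000 / (1000 × 9.81) = 43.08 m.
Total head at BH-8: h = z + ψ = 2.77 + 43.08 = 45.85 m.
Total head at BH-10: h = 45.40 − 5.81 = 39.59 m.
Head difference: h(BH-8) − h(BH-10) = 45.85 − 39.59 = 6.26 m.
Hydraulic gradient: i = |Δh| / L = 6.26 / 1691.3 = 0.00370.
Flow is from higher to lower head: from BH-8 toward BH-10, i.e. toward the north-east.

i ≈ 0.00370; groundwater flows toward the north-east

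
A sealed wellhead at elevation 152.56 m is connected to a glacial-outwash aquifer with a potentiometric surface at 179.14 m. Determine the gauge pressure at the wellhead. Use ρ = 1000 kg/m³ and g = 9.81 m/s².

P ≈ 261 kPa

Head above the cap: Δh = 179.14 − 152.56 = 26.58 m.
P = ρgΔh = 1000 × 9.81 × 26.58 = 260750 Pa ≈ 261 kPa.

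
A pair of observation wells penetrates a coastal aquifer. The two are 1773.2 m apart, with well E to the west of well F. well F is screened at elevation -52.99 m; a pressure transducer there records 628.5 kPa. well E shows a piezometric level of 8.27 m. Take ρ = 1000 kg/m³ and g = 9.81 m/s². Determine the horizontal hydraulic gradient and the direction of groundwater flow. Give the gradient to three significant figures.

Pressure head at well F: ψ = P/(ρg) = 628.5×1000 / (1000 × 9.81) = 64.07 m.
Total head at well F: h = z + ψ = -52.99 + 64.07 = 11.08 m.
Total head at well E: h = 8.27 m (water level in the piezometer is the total head).
Head difference: h(well F) − h(well E) = 11.08 − 8.27 = 2.81 m.
Hydraulic gradient: i = |Δh| / L = 2.81 / 1773.2 = 0.00158.
Flow is from higher to lower head: from well F toward well E, i.e. toward the west.

i ≈ 0.00158; groundwater flows toward the west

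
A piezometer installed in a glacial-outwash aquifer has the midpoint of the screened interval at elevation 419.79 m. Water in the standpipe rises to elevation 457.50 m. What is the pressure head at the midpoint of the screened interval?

Total head h = 457.50 m (the water-surface elevation in the piezometer).
Pressure head ψ = h − z = 457.50 − 419.79 = 37.71 m.

ψ ≈ 37.71 m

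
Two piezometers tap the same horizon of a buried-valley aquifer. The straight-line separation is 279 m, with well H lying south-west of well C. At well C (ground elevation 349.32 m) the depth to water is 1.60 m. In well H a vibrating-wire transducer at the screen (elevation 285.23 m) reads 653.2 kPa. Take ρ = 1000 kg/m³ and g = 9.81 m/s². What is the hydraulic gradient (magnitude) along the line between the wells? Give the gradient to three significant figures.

i ≈ 0.0147

Total head at well C: h = 349.32 − 1.60 = 347.72 m.
Pressure head at well H: ψ = P/(ρg) = 653.2×1000 / (1000 × 9.81) = 66.59 m.
Total head at well H: h = z + ψ = 285.23 + 66.59 = 351.82 m.
Head difference: h(well C) − h(well H) = 347.72 − 351.82 = -4.10 m.
Hydraulic gradient: i = |Δh| / L = 4.10 / 279 = 0.0147.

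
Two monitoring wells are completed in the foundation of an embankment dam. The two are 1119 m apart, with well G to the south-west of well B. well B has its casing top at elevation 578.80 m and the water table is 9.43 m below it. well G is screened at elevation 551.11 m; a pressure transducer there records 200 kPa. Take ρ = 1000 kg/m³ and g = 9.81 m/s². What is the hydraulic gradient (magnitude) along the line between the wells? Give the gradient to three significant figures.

i ≈ 0.00190

Total head at well B: h = 578.80 − 9.43 = 569.37 m.
Pressure head at well G: ψ = P/(ρg) = 200×1000 / (1000 × 9.81) = 20.39 m.
Total head at well G: h = z + ψ = 551.11 + 20.39 = 571.50 m.
Head difference: h(well B) − h(well G) = 569.37 − 571.50 = -2.13 m.
Hydraulic gradient: i = |Δh| / L = 2.13 / 1119 = 0.00190.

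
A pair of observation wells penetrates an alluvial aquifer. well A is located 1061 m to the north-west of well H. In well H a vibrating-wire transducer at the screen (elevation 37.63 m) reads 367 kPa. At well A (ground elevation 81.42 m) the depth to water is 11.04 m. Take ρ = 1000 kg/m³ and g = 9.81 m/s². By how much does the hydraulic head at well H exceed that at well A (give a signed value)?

Pressure head at well H: ψ = P/(ρg) = 367×1000 / (1000 × 9.81) = 37.41 m.
Total head at well H: h = z + ψ = 37.63 + 37.41 = 75.04 m.
Total head at well A: h = 81.42 − 11.04 = 70.38 m.
Head difference: h(well H) − h(well A) = 75.04 − 70.38 = 4.66 m.

Δh ≈ 4.66 m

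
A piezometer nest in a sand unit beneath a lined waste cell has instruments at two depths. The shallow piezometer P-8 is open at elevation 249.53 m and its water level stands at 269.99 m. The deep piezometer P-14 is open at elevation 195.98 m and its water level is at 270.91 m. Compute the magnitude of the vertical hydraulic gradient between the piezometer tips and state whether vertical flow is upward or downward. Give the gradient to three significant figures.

Total head at P-8: h = 269.99 m (water level in the standpipe).
Total head at P-14: h = 270.91 m.
Δh = h(P-8) − h(P-14) = 269.99 − 270.91 = -0.92 m.
Vertical separation Δz = 249.53 − 195.98 = 53.55 m.
|i_v| = |Δh| / Δz = 0.92 / 53.55 = 0.0172.
Head is higher in the deep piezometer, so vertical flow is upward (discharge condition).

|i_v| ≈ 0.0172; vertical flow is upward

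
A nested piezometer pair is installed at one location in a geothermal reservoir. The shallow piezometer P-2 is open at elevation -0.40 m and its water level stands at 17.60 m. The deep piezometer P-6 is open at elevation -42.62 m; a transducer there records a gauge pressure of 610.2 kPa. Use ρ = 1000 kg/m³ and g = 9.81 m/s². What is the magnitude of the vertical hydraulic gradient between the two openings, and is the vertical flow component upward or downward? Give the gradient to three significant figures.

|i_v| ≈ 0.0469; vertical flow is upward

Total head at P-2: h = 17.60 m (water level in the standpipe).
Pressure head at P-6: ψ = P/(ρg) = 610.2×1000 / (1000 × 9.81) = 62.20 m.
Total head at P-6: h = z + ψ = -42.62 + 62.20 = 19.58 m.
Δh = h(P-2) − h(P-6) = 17.60 − 19.58 = -1.98 m.
Vertical separation Δz = -0.40 − (-42.62) = 42.22 m.
|i_v| = |Δh| / Δz = 1.98 / 42.22 = 0.0469.
Head is higher in the deep piezometer, so vertical flow is upward (discharge condition).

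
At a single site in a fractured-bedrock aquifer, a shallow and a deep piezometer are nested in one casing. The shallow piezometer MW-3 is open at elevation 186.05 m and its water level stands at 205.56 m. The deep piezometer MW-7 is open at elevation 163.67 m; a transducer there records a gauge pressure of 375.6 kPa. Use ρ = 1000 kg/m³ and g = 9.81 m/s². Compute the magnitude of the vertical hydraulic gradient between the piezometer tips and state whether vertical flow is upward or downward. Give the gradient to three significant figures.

Total head at MW-3: h = 205.56 m (water level in the standpipe).
Pressure head at MW-7: ψ = P/(ρg) = 375.6×1000 / (1000 × 9.81) = 38.29 m.
Total head at MW-7: h = z + ψ = 163.67 + 38.29 = 201.96 m.
Δh = h(MW-3) − h(MW-7) = 205.56 − 201.96 = 3.60 m.
Vertical separation Δz = 186.05 − 163.67 = 22.38 m.
|i_v| = |Δh| / Δz = 3.60 / 22.38 = 0.161.
Head is higher in the shallow piezometer, so vertical flow is downward (recharge condition).

|i_v| ≈ 0.161; vertical flow is downward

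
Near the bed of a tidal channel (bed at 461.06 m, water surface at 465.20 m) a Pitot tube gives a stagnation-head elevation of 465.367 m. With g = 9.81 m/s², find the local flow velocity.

v ≈ 1.81 m/s

Near the bed, under hydrostatic conditions, the piezometric head (z + ψ) equals the free-surface elevation, 465.20 m.
Velocity head = total − piezometric = 465.367 − 465.20 = 0.167 m.
v = √(2g·h_v) = √(2 × 9.81 × 0.167) = 1.81 m/s.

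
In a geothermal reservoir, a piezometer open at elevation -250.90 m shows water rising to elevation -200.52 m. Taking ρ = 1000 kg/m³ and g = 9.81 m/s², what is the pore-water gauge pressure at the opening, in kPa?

Pressure head ψ = h − z = -200.52 − (-250.90) = 50.38 m.
P = ρgψ = 1000 × 9.81 × 50.38 = 494228 Pa ≈ 494 kPa.

P ≈ 494 kPa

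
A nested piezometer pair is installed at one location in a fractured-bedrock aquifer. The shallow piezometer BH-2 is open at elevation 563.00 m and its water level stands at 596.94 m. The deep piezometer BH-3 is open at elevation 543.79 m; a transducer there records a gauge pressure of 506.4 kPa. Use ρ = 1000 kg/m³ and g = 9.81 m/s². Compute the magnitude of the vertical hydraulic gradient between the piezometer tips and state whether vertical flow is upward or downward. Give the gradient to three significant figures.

|i_v| ≈ 0.0796; vertical flow is downward

Total head at BH-2: h = 596.94 m (water level in the standpipe).
Pressure head at BH-3: ψ = P/(ρg) = 506.4×1000 / (1000 × 9.81) = 51.62 m.
Total head at BH-3: h = z + ψ = 543.79 + 51.62 = 595.41 m.
Δh = h(BH-2) − h(BH-3) = 596.94 − 595.41 = 1.53 m.
Vertical separation Δz = 563.00 − 543.79 = 19.21 m.
|i_v| = |Δh| / Δz = 1.53 / 19.21 = 0.0796.
Head is higher in the shallow piezometer, so vertical flow is downward (recharge condition).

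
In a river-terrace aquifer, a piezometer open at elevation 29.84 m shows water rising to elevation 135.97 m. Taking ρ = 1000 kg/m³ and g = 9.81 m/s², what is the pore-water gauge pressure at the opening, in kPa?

P ≈ 1040 kPa

Pressure head ψ = h − z = 135.97 − 29.84 = 106.13 m.
P = ρgψ = 1000 × 9.81 × 106.13 = 1041135 Pa ≈ 1040 kPa.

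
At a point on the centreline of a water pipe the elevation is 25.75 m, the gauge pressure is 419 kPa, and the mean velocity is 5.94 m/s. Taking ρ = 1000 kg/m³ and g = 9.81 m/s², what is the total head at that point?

h ≈ 70.26 m

Pressure head ψ = P/(ρg) = 419×1000 / (1000 × 9.81) = 42.71 m.
Velocity head = v²/(2g) = 5.94² / (2 × 9.81) = 1.798 m.
h = z + ψ + v²/(2g) = 25.75 + 42.71 + 1.798 = 70.26 m.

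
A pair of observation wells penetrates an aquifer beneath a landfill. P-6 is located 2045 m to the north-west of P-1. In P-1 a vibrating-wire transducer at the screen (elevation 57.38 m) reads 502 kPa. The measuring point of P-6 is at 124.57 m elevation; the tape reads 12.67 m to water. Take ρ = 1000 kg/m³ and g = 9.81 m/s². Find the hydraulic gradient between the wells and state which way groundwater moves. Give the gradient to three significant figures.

Pressure head at P-1: ψ = P/(ρg) = 502×1000 / (1000 × 9.81) = 51.17 m.
Total head at P-1: h = z + ψ = 57.38 + 51.17 = 108.55 m.
Total head at P-6: h = 124.57 − 12.67 = 111.90 m.
Head difference: h(P-1) − h(P-6) = 108.55 − 111.90 = -3.35 m.
Hydraulic gradient: i = |Δh| / L = 3.35 / 2045 = 0.00164.
Flow is from higher to lower head: from P-6 toward P-1, i.e. toward the south-east.

i ≈ 0.00164; groundwater flows toward the south-east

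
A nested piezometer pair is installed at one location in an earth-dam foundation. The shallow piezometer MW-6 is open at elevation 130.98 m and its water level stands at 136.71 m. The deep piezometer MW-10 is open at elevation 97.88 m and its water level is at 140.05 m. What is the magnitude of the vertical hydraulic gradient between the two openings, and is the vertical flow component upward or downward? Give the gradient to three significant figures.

|i_v| ≈ 0.101; vertical flow is upward

Total head at MW-6: h = 136.71 m (water level in the standpipe).
Total head at MW-10: h = 140.05 m.
Δh = h(MW-6) − h(MW-10) = 136.71 − 140.05 = -3.34 m.
Vertical separation Δz = 130.98 − 97.88 = 33.10 m.
|i_v| = |Δh| / Δz = 3.34 / 33.10 = 0.101.
Head is higher in the deep piezometer, so vertical flow is upward (discharge condition).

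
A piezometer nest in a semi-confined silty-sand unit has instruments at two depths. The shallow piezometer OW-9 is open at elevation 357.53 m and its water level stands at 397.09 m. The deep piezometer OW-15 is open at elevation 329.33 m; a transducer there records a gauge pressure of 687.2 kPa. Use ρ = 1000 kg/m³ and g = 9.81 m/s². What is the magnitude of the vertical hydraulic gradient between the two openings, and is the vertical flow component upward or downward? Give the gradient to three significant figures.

Total head at OW-9: h = 397.09 m (water level in the standpipe).
Pressure head at OW-15: ψ = P/(ρg) = 687.2×1000 / (1000 × 9.81) = 70.05 m.
Total head at OW-15: h = z + ψ = 329.33 + 70.05 = 399.38 m.
Δh = h(OW-9) − h(OW-15) = 397.09 − 399.38 = -2.29 m.
Vertical separation Δz = 357.53 − 329.33 = 28.20 m.
|i_v| = |Δh| / Δz = 2.29 / 28.20 = 0.0812.
Head is higher in the deep piezometer, so vertical flow is upward (discharge condition).

|i_v| ≈ 0.0812; vertical flow is upward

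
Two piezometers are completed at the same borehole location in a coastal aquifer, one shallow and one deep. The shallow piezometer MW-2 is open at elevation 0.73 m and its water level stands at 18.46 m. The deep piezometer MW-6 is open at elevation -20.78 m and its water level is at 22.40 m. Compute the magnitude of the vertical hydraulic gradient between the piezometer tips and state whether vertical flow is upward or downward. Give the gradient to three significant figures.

Total head at MW-2: h = 18.46 m (water level in the standpipe).
Total head at MW-6: h = 22.40 m.
Δh = h(MW-2) − h(MW-6) = 18.46 − 22.40 = -3.94 m.
Vertical separation Δz = 0.73 − (-20.78) = 21.51 m.
|i_v| = |Δh| / Δz = 3.94 / 21.51 = 0.183.
Head is higher in the deep piezometer, so vertical flow is upward (discharge condition).

|i_v| ≈ 0.183; vertical flow is upward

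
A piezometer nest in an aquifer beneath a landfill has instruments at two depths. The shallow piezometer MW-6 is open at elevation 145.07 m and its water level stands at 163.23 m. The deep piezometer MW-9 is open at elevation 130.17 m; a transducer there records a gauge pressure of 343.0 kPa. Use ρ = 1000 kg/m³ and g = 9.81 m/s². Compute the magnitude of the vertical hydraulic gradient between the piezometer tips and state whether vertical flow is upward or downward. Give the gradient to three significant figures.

|i_v| ≈ 0.128; vertical flow is upward

Total head at MW-6: h = 163.23 m (water level in the standpipe).
Pressure head at MW-9: ψ = P/(ρg) = 343.0×1000 / (1000 × 9.81) = 34.96 m.
Total head at MW-9: h = z + ψ = 130.17 + 34.96 = 165.13 m.
Δh = h(MW-6) − h(MW-9) = 163.23 − 165.13 = -1.90 m.
Vertical separation Δz = 145.07 − 130.17 = 14.90 m.
|i_v| = |Δh| / Δz = 1.90 / 14.90 = 0.128.
Head is higher in the deep piezometer, so vertical flow is upward (discharge condition).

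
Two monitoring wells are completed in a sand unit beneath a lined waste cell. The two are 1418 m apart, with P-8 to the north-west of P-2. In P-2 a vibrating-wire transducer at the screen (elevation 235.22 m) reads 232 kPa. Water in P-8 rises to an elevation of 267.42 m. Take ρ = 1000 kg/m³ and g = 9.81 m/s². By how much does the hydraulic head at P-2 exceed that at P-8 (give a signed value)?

Pressure head at P-2: ψ = P/(ρg) = 232×1000 / (1000 × 9.81) = 23.65 m.
Total head at P-2: h = z + ψ = 235.22 + 23.65 = 258.87 m.
Total head at P-8: h = 267.42 m (water level in the piezometer is the total head).
Head difference: h(P-2) − h(P-8) = 258.87 − 267.42 = -8.55 m.

Δh ≈ -8.55 m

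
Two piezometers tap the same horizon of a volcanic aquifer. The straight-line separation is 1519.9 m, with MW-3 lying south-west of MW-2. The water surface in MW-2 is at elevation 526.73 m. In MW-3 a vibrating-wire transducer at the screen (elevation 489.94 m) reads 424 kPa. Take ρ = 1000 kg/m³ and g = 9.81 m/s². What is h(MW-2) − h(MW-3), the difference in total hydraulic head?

Δh ≈ -6.43 m

Total head at MW-2: h = 526.73 m (water level in the piezometer is the total head).
Pressure head at MW-3: ψ = P/(ρg) = 424×1000 / (1000 × 9.81) = 43.22 m.
Total head at MW-3: h = z + ψ = 489.94 + 43.22 = 533.16 m.
Head difference: h(MW-2) − h(MW-3) = 526.73 − 533.16 = -6.43 m.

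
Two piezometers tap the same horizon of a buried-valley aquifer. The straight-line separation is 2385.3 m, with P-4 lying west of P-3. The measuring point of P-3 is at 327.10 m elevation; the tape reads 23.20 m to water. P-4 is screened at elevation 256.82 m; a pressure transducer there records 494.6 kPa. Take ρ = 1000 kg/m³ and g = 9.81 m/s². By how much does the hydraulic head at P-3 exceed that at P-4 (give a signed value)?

Total head at P-3: h = 327.10 − 23.20 = 303.90 m.
Pressure head at P-4: ψ = P/(ρg) = 494.6×1000 / (1000 × 9.81) = 50.42 m.
Total head at P-4: h = z + ψ = 256.82 + 50.42 = 307.24 m.
Head difference: h(P-3) − h(P-4) = 303.90 − 307.24 = -3.34 m.

Δh ≈ -3.34 m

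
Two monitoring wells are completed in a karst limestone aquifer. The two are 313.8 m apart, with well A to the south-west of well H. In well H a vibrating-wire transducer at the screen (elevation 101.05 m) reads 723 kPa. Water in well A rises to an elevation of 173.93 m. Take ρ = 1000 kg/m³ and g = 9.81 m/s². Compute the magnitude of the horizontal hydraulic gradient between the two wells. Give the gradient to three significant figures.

i ≈ 0.00261

Pressure head at well H: ψ = P/(ρg) = 723×1000 / (1000 × 9.81) = 73.70 m.
Total head at well H: h = z + ψ = 101.05 + 73.70 = 174.75 m.
Total head at well A: h = 173.93 m (water level in the piezometer is the total head).
Head difference: h(well H) − h(well A) = 174.75 − 173.93 = 0.82 m.
Hydraulic gradient: i = |Δh| / L = 0.82 / 313.8 = 0.00261.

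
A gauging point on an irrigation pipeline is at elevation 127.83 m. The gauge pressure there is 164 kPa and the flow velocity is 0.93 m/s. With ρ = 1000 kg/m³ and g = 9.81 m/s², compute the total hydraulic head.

h ≈ 144.59 m

Pressure head ψ = P/(ρg) = 164×1000 / (1000 × 9.81) = 16.72 m.
Velocity head = v²/(2g) = 0.93² / (2 × 9.81) = 0.044 m.
h = z + ψ + v²/(2g) = 127.83 + 16.72 + 0.044 = 144.59 m.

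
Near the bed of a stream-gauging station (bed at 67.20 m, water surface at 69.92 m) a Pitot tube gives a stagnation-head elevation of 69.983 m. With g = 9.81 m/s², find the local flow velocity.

v ≈ 1.11 m/s

Near the bed, under hydrostatic conditions, the piezometric head (z + ψ) equals the free-surface elevation, 69.92 m.
Velocity head = total − piezometric = 69.983 − 69.92 = 0.063 m.
v = √(2g·h_v) = √(2 × 9.81 × 0.063) = 1.11 m/s.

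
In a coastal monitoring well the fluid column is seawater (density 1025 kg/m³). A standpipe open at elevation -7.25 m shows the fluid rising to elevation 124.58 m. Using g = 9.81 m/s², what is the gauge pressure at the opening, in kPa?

P ≈ 1330 kPa

Pressure head ψ = h − z = 124.58 − (-7.25) = 131.83 m.
P = ρgψ = 1025 × 9.81 × 131.83 = 1325584 Pa ≈ 1330 kPa.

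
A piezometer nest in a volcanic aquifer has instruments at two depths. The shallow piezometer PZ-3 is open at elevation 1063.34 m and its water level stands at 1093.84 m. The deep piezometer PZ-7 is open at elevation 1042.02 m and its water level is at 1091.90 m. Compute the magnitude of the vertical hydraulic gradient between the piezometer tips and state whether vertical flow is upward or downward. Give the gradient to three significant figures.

Total head at PZ-3: h = 1093.84 m (water level in the standpipe).
Total head at PZ-7: h = 1091.90 m.
Δh = h(PZ-3) − h(PZ-7) = 1093.84 − 1091.90 = 1.94 m.
Vertical separation Δz = 1063.34 − 1042.02 = 21.32 m.
|i_v| = |Δh| / Δz = 1.94 / 21.32 = 0.0910.
Head is higher in the shallow piezometer, so vertical flow is downward (recharge condition).

|i_v| ≈ 0.0910; vertical flow is downward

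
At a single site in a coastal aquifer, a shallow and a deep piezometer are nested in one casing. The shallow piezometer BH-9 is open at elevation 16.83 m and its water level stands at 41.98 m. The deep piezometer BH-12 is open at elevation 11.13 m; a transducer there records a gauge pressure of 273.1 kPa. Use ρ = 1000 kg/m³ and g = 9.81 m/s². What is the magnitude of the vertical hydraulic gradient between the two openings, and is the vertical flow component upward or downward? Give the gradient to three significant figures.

Total head at BH-9: h = 41.98 m (water level in the standpipe).
Pressure head at BH-12: ψ = P/(ρg) = 273.1×1000 / (1000 × 9.81) = 27.84 m.
Total head at BH-12: h = z + ψ = 11.13 + 27.84 = 38.97 m.
Δh = h(BH-9) − h(BH-12) = 41.98 − 38.97 = 3.01 m.
Vertical separation Δz = 16.83 − 11.13 = 5.70 m.
|i_v| = |Δh| / Δz = 3.01 / 5.70 = 0.528.
Head is higher in the shallow piezometer, so vertical flow is downward (recharge condition).

|i_v| ≈ 0.528; vertical flow is downward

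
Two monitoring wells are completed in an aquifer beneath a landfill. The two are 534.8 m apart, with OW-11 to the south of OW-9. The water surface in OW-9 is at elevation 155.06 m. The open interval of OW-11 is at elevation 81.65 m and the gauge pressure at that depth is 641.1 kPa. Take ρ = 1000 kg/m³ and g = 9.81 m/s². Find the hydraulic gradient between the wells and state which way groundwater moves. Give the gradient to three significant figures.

Total head at OW-9: h = 155.06 m (water level in the piezometer is the total head).
Pressure head at OW-11: ψ = P/(ρg) = 641.1×1000 / (1000 × 9.81) = 65.35 m.
Total head at OW-11: h = z + ψ = 81.65 + 65.35 = 147.00 m.
Head difference: h(OW-9) − h(OW-11) = 155.06 − 147.00 = 8.06 m.
Hydraulic gradient: i = |Δh| / L = 8.06 / 534.8 = 0.0151.
Flow is from higher to lower head: from OW-9 toward OW-11, i.e. toward the south.

i ≈ 0.0151; groundwater flows toward the south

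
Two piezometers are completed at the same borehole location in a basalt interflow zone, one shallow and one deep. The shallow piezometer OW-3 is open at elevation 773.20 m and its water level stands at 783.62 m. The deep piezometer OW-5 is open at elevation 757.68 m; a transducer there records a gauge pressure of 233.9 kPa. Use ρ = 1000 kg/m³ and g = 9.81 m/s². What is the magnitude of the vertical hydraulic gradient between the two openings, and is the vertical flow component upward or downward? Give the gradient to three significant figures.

|i_v| ≈ 0.135; vertical flow is downward

Total head at OW-3: h = 783.62 m (water level in the standpipe).
Pressure head at OW-5: ψ = P/(ρg) = 233.9×1000 / (1000 × 9.81) = 23.84 m.
Total head at OW-5: h = z + ψ = 757.68 + 23.84 = 781.52 m.
Δh = h(OW-3) − h(OW-5) = 783.62 − 781.52 = 2.10 m.
Vertical separation Δz = 773.20 − 757.68 = 15.52 m.
|i_v| = |Δh| / Δz = 2.10 / 15.52 = 0.135.
Head is higher in the shallow piezometer, so vertical flow is downward (recharge condition).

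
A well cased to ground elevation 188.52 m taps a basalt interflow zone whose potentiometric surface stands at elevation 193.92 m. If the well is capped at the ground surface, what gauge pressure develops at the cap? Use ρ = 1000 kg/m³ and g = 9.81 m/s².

P ≈ 53.0 kPa

Head above the cap: Δh = 193.92 − 188.52 = 5.40 m.
P = ρgΔh = 1000 × 9.81 × 5.40 = 52974 Pa ≈ 53.0 kPa.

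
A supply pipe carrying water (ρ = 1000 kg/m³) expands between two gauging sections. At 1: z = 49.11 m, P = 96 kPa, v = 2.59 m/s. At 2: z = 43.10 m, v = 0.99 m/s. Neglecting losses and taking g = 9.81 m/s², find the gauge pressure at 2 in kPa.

P₂ ≈ 158 kPa

Pressure head at 1: ψ₁ = P₁/(ρg) = 96×1000 / (1000 × 9.81) = 9.79 m.
Velocity heads: v₁²/2g = 2.59²/19.62 = 0.342 m; v₂²/2g = 0.99²/19.62 = 0.050 m.
Total head H = z₁ + ψ₁ + v₁²/2g = 49.11 + 9.79 + 0.342 = 59.24 m.
ψ₂ = H − z₂ − v₂²/2g = 59.24 − 43.10 − 0.050 = 16.09 m.
P₂ = ρgψ₂ = 1000 × 9.81 × 16.09 ≈ 158 kPa.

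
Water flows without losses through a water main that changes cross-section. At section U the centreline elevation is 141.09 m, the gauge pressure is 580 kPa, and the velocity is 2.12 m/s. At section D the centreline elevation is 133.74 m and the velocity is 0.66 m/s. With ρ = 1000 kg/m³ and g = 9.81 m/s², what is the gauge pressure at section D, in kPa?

P₂ ≈ 654 kPa

Pressure head at U: ψ₁ = P₁/(ρg) = 580×1000 / (1000 × 9.81) = 59.12 m.
Velocity heads: v₁²/2g = 2.12²/19.62 = 0.229 m; v₂²/2g = 0.66²/19.62 = 0.022 m.
Total head H = z₁ + ψ₁ + v₁²/2g = 141.09 + 59.12 + 0.229 = 200.44 m.
ψ₂ = H − z₂ − v₂²/2g = 200.44 − 133.74 − 0.022 = 66.68 m.
P₂ = ρgψ₂ = 1000 × 9.81 × 66.68 ≈ 654 kPa.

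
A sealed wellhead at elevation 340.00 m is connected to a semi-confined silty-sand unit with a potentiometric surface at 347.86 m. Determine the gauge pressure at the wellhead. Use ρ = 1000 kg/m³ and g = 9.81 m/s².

Head above the cap: Δh = 347.86 − 340.00 = 7.86 m.
P = ρgΔh = 1000 × 9.81 × 7.86 = 77107 Pa ≈ 77.1 kPa.

P ≈ 77.1 kPa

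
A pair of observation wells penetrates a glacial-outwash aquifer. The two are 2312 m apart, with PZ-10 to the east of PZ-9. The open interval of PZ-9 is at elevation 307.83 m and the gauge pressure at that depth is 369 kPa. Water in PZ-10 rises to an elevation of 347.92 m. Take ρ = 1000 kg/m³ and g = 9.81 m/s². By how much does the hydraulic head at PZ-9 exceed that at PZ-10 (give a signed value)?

Δh ≈ -2.48 m

Pressure head at PZ-9: ψ = P/(ρg) = 369×1000 / (1000 × 9.81) = 37.61 m.
Total head at PZ-9: h = z + ψ = 307.83 + 37.61 = 345.44 m.
Total head at PZ-10: h = 347.92 m (water level in the piezometer is the total head).
Head difference: h(PZ-9) − h(PZ-10) = 345.44 − 347.92 = -2.48 m.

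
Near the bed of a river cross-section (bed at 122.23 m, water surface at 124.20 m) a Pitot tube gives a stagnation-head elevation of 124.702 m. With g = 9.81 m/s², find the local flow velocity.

v ≈ 3.14 m/s

Near the bed, under hydrostatic conditions, the piezometric head (z + ψ) equals the free-surface elevation, 124.20 m.
Velocity head = total − piezometric = 124.702 − 124.20 = 0.502 m.
v = √(2g·h_v) = √(2 × 9.81 × 0.502) = 3.14 m/s.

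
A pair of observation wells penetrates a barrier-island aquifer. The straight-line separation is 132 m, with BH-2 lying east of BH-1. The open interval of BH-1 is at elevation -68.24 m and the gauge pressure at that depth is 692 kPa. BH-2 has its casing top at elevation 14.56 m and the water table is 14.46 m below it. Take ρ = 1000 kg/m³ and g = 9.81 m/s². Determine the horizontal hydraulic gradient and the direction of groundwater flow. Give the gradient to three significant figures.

Pressure head at BH-1: ψ = P/(ρg) = 692×1000 / (1000 × 9.81) = 70.54 m.
Total head at BH-1: h = z + ψ = -68.24 + 70.54 = 2.30 m.
Total head at BH-2: h = 14.56 − 14.46 = 0.10 m.
Head difference: h(BH-1) − h(BH-2) = 2.30 − 0.10 = 2.20 m.
Hydraulic gradient: i = |Δh| / L = 2.20 / 132 = 0.0167.
Flow is from higher to lower head: from BH-1 toward BH-2, i.e. toward the east.

i ≈ 0.0167; groundwater flows toward the east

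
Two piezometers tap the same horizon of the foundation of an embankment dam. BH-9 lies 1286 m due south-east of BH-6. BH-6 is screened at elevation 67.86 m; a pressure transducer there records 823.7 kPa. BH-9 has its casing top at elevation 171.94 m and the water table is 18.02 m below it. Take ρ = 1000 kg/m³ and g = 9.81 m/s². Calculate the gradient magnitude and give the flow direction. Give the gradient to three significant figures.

i ≈ 0.00163; groundwater flows toward the north-west

Pressure head at BH-6: ψ = P/(ρg) = 823.7×1000 / (1000 × 9.81) = 83.97 m.
Total head at BH-6: h = z + ψ = 67.86 + 83.97 = 151.83 m.
Total head at BH-9: h = 171.94 − 18.02 = 153.92 m.
Head difference: h(BH-6) − h(BH-9) = 151.83 − 153.92 = -2.09 m.
Hydraulic gradient: i = |Δh| / L = 2.09 / 1286 = 0.00163.
Flow is from higher to lower head: from BH-9 toward BH-6, i.e. toward the north-west.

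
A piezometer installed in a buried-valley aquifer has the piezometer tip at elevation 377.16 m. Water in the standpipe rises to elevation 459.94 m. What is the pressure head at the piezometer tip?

ψ ≈ 82.78 m

Total head h = 459.94 m (the water-surface elevation in the piezometer).
Pressure head ψ = h − z = 459.94 − 377.16 = 82.78 m.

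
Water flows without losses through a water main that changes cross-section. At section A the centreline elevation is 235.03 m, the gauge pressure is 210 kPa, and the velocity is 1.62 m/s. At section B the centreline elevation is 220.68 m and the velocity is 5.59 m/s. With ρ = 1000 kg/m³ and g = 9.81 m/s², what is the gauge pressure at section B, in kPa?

Pressure head at A: ψ₁ = P₁/(ρg) = 210×1000 / (1000 × 9.81) = 21.41 m.
Velocity heads: v₁²/2g = 1.62²/19.62 = 0.134 m; v₂²/2g = 5.59²/19.62 = 1.593 m.
Total head H = z₁ + ψ₁ + v₁²/2g = 235.03 + 21.41 + 0.134 = 256.57 m.
ψ₂ = H − z₂ − v₂²/2g = 256.57 − 220.68 − 1.593 = 34.30 m.
P₂ = ρgψ₂ = 1000 × 9.81 × 34.30 ≈ 336 kPa.

P₂ ≈ 336 kPa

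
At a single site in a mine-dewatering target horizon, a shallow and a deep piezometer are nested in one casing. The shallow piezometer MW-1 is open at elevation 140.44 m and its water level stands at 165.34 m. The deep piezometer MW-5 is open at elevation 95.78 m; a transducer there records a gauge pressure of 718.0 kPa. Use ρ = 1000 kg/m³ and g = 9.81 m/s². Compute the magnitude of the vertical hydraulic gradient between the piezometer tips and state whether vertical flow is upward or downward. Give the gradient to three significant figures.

|i_v| ≈ 0.0813; vertical flow is upward

Total head at MW-1: h = 165.34 m (water level in the standpipe).
Pressure head at MW-5: ψ = P/(ρg) = 718.0×1000 / (1000 × 9.81) = 73.19 m.
Total head at MW-5: h = z + ψ = 95.78 + 73.19 = 168.97 m.
Δh = h(MW-1) − h(MW-5) = 165.34 − 168.97 = -3.63 m.
Vertical separation Δz = 140.44 − 95.78 = 44.66 m.
|i_v| = |Δh| / Δz = 3.63 / 44.66 = 0.0813.
Head is higher in the deep piezometer, so vertical flow is upward (discharge condition).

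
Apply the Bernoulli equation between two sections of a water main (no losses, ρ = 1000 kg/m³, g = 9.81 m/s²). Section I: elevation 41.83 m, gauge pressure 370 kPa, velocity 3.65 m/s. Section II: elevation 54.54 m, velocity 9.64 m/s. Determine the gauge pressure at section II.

Pressure head at I: ψ₁ = P₁/(ρg) = 370×1000 / (1000 × 9.81) = 37.72 m.
Velocity heads: v₁²/2g = 3.65²/19.62 = 0.679 m; v₂²/2g = 9.64²/19.62 = 4.736 m.
Total head H = z₁ + ψ₁ + v₁²/2g = 41.83 + 37.72 + 0.679 = 80.23 m.
ψ₂ = H − z₂ − v₂²/2g = 80.23 − 54.54 − 4.736 = 20.95 m.
P₂ = ρgψ₂ = 1000 × 9.81 × 20.95 ≈ 206 kPa.

P₂ ≈ 206 kPa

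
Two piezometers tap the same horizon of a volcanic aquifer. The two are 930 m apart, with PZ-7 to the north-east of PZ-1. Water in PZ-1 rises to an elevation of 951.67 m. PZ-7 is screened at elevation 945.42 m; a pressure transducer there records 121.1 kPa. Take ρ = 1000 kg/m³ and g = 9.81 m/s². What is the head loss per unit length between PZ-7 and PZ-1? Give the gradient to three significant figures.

Total head at PZ-1: h = 951.67 m (water level in the piezometer is the total head).
Pressure head at PZ-7: ψ = P/(ρg) = 121.1×1000 / (1000 × 9.81) = 12.34 m.
Total head at PZ-7: h = z + ψ = 945.42 + 12.34 = 957.76 m.
Head difference: h(PZ-1) − h(PZ-7) = 951.67 − 957.76 = -6.09 m.
Hydraulic gradient: i = |Δh| / L = 6.09 / 930 = 0.00655.

i ≈ 0.00655 m/m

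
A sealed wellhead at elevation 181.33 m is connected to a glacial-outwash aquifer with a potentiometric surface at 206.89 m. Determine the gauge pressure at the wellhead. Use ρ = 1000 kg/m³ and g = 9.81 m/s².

Head above the cap: Δh = 206.89 − 181.33 = 25.56 m.
P = ρgΔh = 1000 × 9.81 × 25.56 = 250744 Pa ≈ 251 kPa.

P ≈ 251 kPa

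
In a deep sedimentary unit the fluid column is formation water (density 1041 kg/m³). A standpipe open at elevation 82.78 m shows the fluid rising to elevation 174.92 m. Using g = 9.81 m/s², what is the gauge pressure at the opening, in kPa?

Pressure head ψ = h − z = 174.92 − 82.78 = 92.14 m.
P = ρgψ = 1041 × 9.81 × 92.14 = 940953 Pa ≈ 941 kPa.

P ≈ 941 kPa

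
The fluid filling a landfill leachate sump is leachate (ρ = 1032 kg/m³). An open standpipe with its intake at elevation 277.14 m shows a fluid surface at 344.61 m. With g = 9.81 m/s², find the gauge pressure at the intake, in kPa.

Pressure head ψ = h − z = 344.61 − 277.14 = 67.47 m.
P = ρgψ = 1032 × 9.81 × 67.47 = 683061 Pa ≈ 683 kPa.

P ≈ 683 kPa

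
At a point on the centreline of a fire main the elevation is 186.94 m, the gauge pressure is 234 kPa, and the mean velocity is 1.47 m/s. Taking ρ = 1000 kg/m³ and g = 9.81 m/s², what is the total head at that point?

h ≈ 210.90 m

Pressure head ψ = P/(ρg) = 234×1000 / (1000 × 9.81) = 23.85 m.
Velocity head = v²/(2g) = 1.47² / (2 × 9.81) = 0.110 m.
h = z + ψ + v²/(2g) = 186.94 + 23.85 + 0.110 = 210.90 m.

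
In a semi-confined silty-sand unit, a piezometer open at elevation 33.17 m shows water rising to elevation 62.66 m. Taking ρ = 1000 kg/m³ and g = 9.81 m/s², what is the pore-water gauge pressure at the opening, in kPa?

Pressure head ψ = h − z = 62.66 − 33.17 = 29.49 m.
P = ρgψ = 1000 × 9.81 × 29.49 = 289297 Pa ≈ 289 kPa.

P ≈ 289 kPa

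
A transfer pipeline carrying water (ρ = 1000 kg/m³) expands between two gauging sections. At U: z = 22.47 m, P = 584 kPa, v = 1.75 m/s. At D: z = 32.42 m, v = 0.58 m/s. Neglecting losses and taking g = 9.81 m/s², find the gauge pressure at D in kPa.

Pressure head at U: ψ₁ = P₁/(ρg) = 584×1000 / (1000 × 9.81) = 59.53 m.
Velocity heads: v₁²/2g = 1.75²/19.62 = 0.156 m; v₂²/2g = 0.58²/19.62 = 0.017 m.
Total head H = z₁ + ψ₁ + v₁²/2g = 22.47 + 59.53 + 0.156 = 82.16 m.
ψ₂ = H − z₂ − v₂²/2g = 82.16 − 32.42 − 0.017 = 49.72 m.
P₂ = ρgψ₂ = 1000 × 9.81 × 49.72 ≈ 488 kPa.

P₂ ≈ 488 kPa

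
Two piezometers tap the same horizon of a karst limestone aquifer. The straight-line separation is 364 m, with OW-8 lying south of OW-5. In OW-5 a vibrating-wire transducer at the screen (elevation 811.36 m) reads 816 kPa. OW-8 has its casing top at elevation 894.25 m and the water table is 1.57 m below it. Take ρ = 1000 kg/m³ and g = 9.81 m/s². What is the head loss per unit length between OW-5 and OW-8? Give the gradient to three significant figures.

i ≈ 0.00511 m/m

Pressure head at OW-5: ψ = P/(ρg) = 816×1000 / (1000 × 9.81) = 83.18 m.
Total head at OW-5: h = z + ψ = 811.36 + 83.18 = 894.54 m.
Total head at OW-8: h = 894.25 − 1.57 = 892.68 m.
Head difference: h(OW-5) − h(OW-8) = 894.54 − 892.68 = 1.86 m.
Hydraulic gradient: i = |Δh| / L = 1.86 / 364 = 0.00511.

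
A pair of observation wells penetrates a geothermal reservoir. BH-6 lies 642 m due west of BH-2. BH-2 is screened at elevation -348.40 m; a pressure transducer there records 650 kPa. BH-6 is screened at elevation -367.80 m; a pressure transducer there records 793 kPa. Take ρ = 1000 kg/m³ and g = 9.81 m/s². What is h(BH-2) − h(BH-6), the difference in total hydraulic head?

Pressure head at BH-2: ψ = P/(ρg) = 650×1000 / (1000 × 9.81) = 66.26 m.
Total head at BH-2: h = z + ψ = -348.40 + 66.26 = -282.14 m.
Pressure head at BH-6: ψ = P/(ρg) = 793×1000 / (1000 × 9.81) = 80.84 m.
Total head at BH-6: h = z + ψ = -367.80 + 80.84 = -286.96 m.
Head difference: h(BH-2) − h(BH-6) = -282.14 − (-286.96) = 4.82 m.

Δh ≈ 4.82 m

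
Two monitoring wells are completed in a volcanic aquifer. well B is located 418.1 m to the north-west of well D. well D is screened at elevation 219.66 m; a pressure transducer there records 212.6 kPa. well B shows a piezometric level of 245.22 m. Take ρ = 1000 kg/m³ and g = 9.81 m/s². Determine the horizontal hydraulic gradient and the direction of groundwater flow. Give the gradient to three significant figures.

Pressure head at well D: ψ = P/(ρg) = 212.6×1000 / (1000 × 9.81) = 21.67 m.
Total head at well D: h = z + ψ = 219.66 + 21.67 = 241.33 m.
Total head at well B: h = 245.22 m (water level in the piezometer is the total head).
Head difference: h(well D) − h(well B) = 241.33 − 245.22 = -3.89 m.
Hydraulic gradient: i = |Δh| / L = 3.89 / 418.1 = 0.00930.
Flow is from higher to lower head: from well B toward well D, i.e. toward the south-east.

i ≈ 0.00930; groundwater flows toward the south-east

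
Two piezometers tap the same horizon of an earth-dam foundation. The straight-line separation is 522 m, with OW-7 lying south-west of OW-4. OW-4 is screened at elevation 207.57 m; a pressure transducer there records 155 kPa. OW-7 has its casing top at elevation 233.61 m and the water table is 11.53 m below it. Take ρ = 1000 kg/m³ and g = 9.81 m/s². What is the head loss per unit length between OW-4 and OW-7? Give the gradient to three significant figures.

Pressure head at OW-4: ψ = P/(ρg) = 155×1000 / (1000 × 9.81) = 15.80 m.
Total head at OW-4: h = z + ψ = 207.57 + 15.80 = 223.37 m.
Total head at OW-7: h = 233.61 − 11.53 = 222.08 m.
Head difference: h(OW-4) − h(OW-7) = 223.37 − 222.08 = 1.29 m.
Hydraulic gradient: i = |Δh| / L = 1.29 / 522 = 0.00247.

i ≈ 0.00247 m/m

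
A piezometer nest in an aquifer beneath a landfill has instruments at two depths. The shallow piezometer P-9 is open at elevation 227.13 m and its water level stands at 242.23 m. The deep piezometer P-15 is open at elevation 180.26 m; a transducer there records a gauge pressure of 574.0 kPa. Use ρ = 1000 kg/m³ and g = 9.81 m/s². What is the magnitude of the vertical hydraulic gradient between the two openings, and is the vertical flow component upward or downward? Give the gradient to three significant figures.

|i_v| ≈ 0.0738; vertical flow is downward

Total head at P-9: h = 242.23 m (water level in the standpipe).
Pressure head at P-15: ψ = P/(ρg) = 574.0×1000 / (1000 × 9.81) = 58.51 m.
Total head at P-15: h = z + ψ = 180.26 + 58.51 = 238.77 m.
Δh = h(P-9) − h(P-15) = 242.23 − 238.77 = 3.46 m.
Vertical separation Δz = 227.13 − 180.26 = 46.87 m.
|i_v| = |Δh| / Δz = 3.46 / 46.87 = 0.0738.
Head is higher in the shallow piezometer, so vertical flow is downward (recharge condition).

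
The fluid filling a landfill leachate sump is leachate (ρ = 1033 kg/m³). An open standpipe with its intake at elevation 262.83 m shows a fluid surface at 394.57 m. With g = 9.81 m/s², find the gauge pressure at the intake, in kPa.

P ≈ 1340 kPa

Pressure head ψ = h − z = 394.57 − 262.83 = 131.74 m.
P = ρgψ = 1033 × 9.81 × 131.74 = 1335018 Pa ≈ 1340 kPa.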